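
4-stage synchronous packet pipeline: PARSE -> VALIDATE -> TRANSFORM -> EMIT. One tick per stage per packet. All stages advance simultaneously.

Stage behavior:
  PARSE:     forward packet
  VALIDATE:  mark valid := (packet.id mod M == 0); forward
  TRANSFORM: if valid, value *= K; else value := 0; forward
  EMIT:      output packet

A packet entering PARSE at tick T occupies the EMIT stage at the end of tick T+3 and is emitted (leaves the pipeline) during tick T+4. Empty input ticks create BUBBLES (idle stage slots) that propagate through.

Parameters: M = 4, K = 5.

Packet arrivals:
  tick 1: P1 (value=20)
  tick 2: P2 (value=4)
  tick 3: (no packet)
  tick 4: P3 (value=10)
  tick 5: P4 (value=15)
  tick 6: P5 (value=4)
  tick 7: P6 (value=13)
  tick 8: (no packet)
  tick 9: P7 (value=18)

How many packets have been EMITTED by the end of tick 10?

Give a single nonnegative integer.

Answer: 5

Derivation:
Tick 1: [PARSE:P1(v=20,ok=F), VALIDATE:-, TRANSFORM:-, EMIT:-] out:-; in:P1
Tick 2: [PARSE:P2(v=4,ok=F), VALIDATE:P1(v=20,ok=F), TRANSFORM:-, EMIT:-] out:-; in:P2
Tick 3: [PARSE:-, VALIDATE:P2(v=4,ok=F), TRANSFORM:P1(v=0,ok=F), EMIT:-] out:-; in:-
Tick 4: [PARSE:P3(v=10,ok=F), VALIDATE:-, TRANSFORM:P2(v=0,ok=F), EMIT:P1(v=0,ok=F)] out:-; in:P3
Tick 5: [PARSE:P4(v=15,ok=F), VALIDATE:P3(v=10,ok=F), TRANSFORM:-, EMIT:P2(v=0,ok=F)] out:P1(v=0); in:P4
Tick 6: [PARSE:P5(v=4,ok=F), VALIDATE:P4(v=15,ok=T), TRANSFORM:P3(v=0,ok=F), EMIT:-] out:P2(v=0); in:P5
Tick 7: [PARSE:P6(v=13,ok=F), VALIDATE:P5(v=4,ok=F), TRANSFORM:P4(v=75,ok=T), EMIT:P3(v=0,ok=F)] out:-; in:P6
Tick 8: [PARSE:-, VALIDATE:P6(v=13,ok=F), TRANSFORM:P5(v=0,ok=F), EMIT:P4(v=75,ok=T)] out:P3(v=0); in:-
Tick 9: [PARSE:P7(v=18,ok=F), VALIDATE:-, TRANSFORM:P6(v=0,ok=F), EMIT:P5(v=0,ok=F)] out:P4(v=75); in:P7
Tick 10: [PARSE:-, VALIDATE:P7(v=18,ok=F), TRANSFORM:-, EMIT:P6(v=0,ok=F)] out:P5(v=0); in:-
Emitted by tick 10: ['P1', 'P2', 'P3', 'P4', 'P5']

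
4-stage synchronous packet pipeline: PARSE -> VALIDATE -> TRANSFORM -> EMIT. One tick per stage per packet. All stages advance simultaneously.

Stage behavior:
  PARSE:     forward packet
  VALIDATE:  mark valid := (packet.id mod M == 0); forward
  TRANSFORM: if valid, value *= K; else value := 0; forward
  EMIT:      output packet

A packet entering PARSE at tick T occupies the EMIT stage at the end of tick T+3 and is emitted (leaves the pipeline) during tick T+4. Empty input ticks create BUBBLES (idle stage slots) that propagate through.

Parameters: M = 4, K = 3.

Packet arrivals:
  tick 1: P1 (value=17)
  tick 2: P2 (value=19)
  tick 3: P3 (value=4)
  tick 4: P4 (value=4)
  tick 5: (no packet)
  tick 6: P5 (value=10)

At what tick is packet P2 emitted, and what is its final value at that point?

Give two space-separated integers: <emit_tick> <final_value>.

Answer: 6 0

Derivation:
Tick 1: [PARSE:P1(v=17,ok=F), VALIDATE:-, TRANSFORM:-, EMIT:-] out:-; in:P1
Tick 2: [PARSE:P2(v=19,ok=F), VALIDATE:P1(v=17,ok=F), TRANSFORM:-, EMIT:-] out:-; in:P2
Tick 3: [PARSE:P3(v=4,ok=F), VALIDATE:P2(v=19,ok=F), TRANSFORM:P1(v=0,ok=F), EMIT:-] out:-; in:P3
Tick 4: [PARSE:P4(v=4,ok=F), VALIDATE:P3(v=4,ok=F), TRANSFORM:P2(v=0,ok=F), EMIT:P1(v=0,ok=F)] out:-; in:P4
Tick 5: [PARSE:-, VALIDATE:P4(v=4,ok=T), TRANSFORM:P3(v=0,ok=F), EMIT:P2(v=0,ok=F)] out:P1(v=0); in:-
Tick 6: [PARSE:P5(v=10,ok=F), VALIDATE:-, TRANSFORM:P4(v=12,ok=T), EMIT:P3(v=0,ok=F)] out:P2(v=0); in:P5
Tick 7: [PARSE:-, VALIDATE:P5(v=10,ok=F), TRANSFORM:-, EMIT:P4(v=12,ok=T)] out:P3(v=0); in:-
Tick 8: [PARSE:-, VALIDATE:-, TRANSFORM:P5(v=0,ok=F), EMIT:-] out:P4(v=12); in:-
Tick 9: [PARSE:-, VALIDATE:-, TRANSFORM:-, EMIT:P5(v=0,ok=F)] out:-; in:-
Tick 10: [PARSE:-, VALIDATE:-, TRANSFORM:-, EMIT:-] out:P5(v=0); in:-
P2: arrives tick 2, valid=False (id=2, id%4=2), emit tick 6, final value 0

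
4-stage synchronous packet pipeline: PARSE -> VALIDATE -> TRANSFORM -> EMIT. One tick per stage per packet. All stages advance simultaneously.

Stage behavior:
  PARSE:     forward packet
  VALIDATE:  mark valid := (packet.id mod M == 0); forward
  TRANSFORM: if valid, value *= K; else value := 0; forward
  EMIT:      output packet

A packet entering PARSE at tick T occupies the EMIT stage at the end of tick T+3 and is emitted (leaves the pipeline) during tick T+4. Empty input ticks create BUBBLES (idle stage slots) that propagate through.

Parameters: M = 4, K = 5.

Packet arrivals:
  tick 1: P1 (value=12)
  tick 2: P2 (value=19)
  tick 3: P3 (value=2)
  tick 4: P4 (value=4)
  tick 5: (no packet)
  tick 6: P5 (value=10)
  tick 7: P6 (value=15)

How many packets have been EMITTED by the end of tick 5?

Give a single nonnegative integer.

Answer: 1

Derivation:
Tick 1: [PARSE:P1(v=12,ok=F), VALIDATE:-, TRANSFORM:-, EMIT:-] out:-; in:P1
Tick 2: [PARSE:P2(v=19,ok=F), VALIDATE:P1(v=12,ok=F), TRANSFORM:-, EMIT:-] out:-; in:P2
Tick 3: [PARSE:P3(v=2,ok=F), VALIDATE:P2(v=19,ok=F), TRANSFORM:P1(v=0,ok=F), EMIT:-] out:-; in:P3
Tick 4: [PARSE:P4(v=4,ok=F), VALIDATE:P3(v=2,ok=F), TRANSFORM:P2(v=0,ok=F), EMIT:P1(v=0,ok=F)] out:-; in:P4
Tick 5: [PARSE:-, VALIDATE:P4(v=4,ok=T), TRANSFORM:P3(v=0,ok=F), EMIT:P2(v=0,ok=F)] out:P1(v=0); in:-
Emitted by tick 5: ['P1']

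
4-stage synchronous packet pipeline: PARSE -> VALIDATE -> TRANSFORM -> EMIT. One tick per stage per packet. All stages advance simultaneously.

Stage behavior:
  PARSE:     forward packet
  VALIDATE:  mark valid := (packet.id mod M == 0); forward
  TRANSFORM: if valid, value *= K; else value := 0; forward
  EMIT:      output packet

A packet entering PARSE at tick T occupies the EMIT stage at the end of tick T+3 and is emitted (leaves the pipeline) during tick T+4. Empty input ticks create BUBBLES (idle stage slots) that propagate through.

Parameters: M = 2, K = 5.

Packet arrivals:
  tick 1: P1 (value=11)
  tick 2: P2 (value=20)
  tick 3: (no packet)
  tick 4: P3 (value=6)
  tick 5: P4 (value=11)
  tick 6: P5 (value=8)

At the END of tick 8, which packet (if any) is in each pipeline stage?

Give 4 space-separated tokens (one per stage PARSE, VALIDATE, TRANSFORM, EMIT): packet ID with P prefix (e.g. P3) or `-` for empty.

Tick 1: [PARSE:P1(v=11,ok=F), VALIDATE:-, TRANSFORM:-, EMIT:-] out:-; in:P1
Tick 2: [PARSE:P2(v=20,ok=F), VALIDATE:P1(v=11,ok=F), TRANSFORM:-, EMIT:-] out:-; in:P2
Tick 3: [PARSE:-, VALIDATE:P2(v=20,ok=T), TRANSFORM:P1(v=0,ok=F), EMIT:-] out:-; in:-
Tick 4: [PARSE:P3(v=6,ok=F), VALIDATE:-, TRANSFORM:P2(v=100,ok=T), EMIT:P1(v=0,ok=F)] out:-; in:P3
Tick 5: [PARSE:P4(v=11,ok=F), VALIDATE:P3(v=6,ok=F), TRANSFORM:-, EMIT:P2(v=100,ok=T)] out:P1(v=0); in:P4
Tick 6: [PARSE:P5(v=8,ok=F), VALIDATE:P4(v=11,ok=T), TRANSFORM:P3(v=0,ok=F), EMIT:-] out:P2(v=100); in:P5
Tick 7: [PARSE:-, VALIDATE:P5(v=8,ok=F), TRANSFORM:P4(v=55,ok=T), EMIT:P3(v=0,ok=F)] out:-; in:-
Tick 8: [PARSE:-, VALIDATE:-, TRANSFORM:P5(v=0,ok=F), EMIT:P4(v=55,ok=T)] out:P3(v=0); in:-
At end of tick 8: ['-', '-', 'P5', 'P4']

Answer: - - P5 P4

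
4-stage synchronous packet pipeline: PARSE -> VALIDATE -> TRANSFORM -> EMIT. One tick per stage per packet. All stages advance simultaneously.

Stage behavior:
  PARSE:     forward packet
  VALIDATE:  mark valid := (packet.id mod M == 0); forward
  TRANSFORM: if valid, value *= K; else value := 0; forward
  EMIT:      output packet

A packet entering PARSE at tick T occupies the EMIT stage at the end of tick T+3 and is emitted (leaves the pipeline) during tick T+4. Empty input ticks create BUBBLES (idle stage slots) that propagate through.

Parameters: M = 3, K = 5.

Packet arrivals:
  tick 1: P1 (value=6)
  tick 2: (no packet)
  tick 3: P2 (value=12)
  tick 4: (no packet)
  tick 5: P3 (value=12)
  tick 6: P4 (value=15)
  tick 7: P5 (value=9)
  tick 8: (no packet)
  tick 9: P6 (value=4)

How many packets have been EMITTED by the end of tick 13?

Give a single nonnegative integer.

Answer: 6

Derivation:
Tick 1: [PARSE:P1(v=6,ok=F), VALIDATE:-, TRANSFORM:-, EMIT:-] out:-; in:P1
Tick 2: [PARSE:-, VALIDATE:P1(v=6,ok=F), TRANSFORM:-, EMIT:-] out:-; in:-
Tick 3: [PARSE:P2(v=12,ok=F), VALIDATE:-, TRANSFORM:P1(v=0,ok=F), EMIT:-] out:-; in:P2
Tick 4: [PARSE:-, VALIDATE:P2(v=12,ok=F), TRANSFORM:-, EMIT:P1(v=0,ok=F)] out:-; in:-
Tick 5: [PARSE:P3(v=12,ok=F), VALIDATE:-, TRANSFORM:P2(v=0,ok=F), EMIT:-] out:P1(v=0); in:P3
Tick 6: [PARSE:P4(v=15,ok=F), VALIDATE:P3(v=12,ok=T), TRANSFORM:-, EMIT:P2(v=0,ok=F)] out:-; in:P4
Tick 7: [PARSE:P5(v=9,ok=F), VALIDATE:P4(v=15,ok=F), TRANSFORM:P3(v=60,ok=T), EMIT:-] out:P2(v=0); in:P5
Tick 8: [PARSE:-, VALIDATE:P5(v=9,ok=F), TRANSFORM:P4(v=0,ok=F), EMIT:P3(v=60,ok=T)] out:-; in:-
Tick 9: [PARSE:P6(v=4,ok=F), VALIDATE:-, TRANSFORM:P5(v=0,ok=F), EMIT:P4(v=0,ok=F)] out:P3(v=60); in:P6
Tick 10: [PARSE:-, VALIDATE:P6(v=4,ok=T), TRANSFORM:-, EMIT:P5(v=0,ok=F)] out:P4(v=0); in:-
Tick 11: [PARSE:-, VALIDATE:-, TRANSFORM:P6(v=20,ok=T), EMIT:-] out:P5(v=0); in:-
Tick 12: [PARSE:-, VALIDATE:-, TRANSFORM:-, EMIT:P6(v=20,ok=T)] out:-; in:-
Tick 13: [PARSE:-, VALIDATE:-, TRANSFORM:-, EMIT:-] out:P6(v=20); in:-
Emitted by tick 13: ['P1', 'P2', 'P3', 'P4', 'P5', 'P6']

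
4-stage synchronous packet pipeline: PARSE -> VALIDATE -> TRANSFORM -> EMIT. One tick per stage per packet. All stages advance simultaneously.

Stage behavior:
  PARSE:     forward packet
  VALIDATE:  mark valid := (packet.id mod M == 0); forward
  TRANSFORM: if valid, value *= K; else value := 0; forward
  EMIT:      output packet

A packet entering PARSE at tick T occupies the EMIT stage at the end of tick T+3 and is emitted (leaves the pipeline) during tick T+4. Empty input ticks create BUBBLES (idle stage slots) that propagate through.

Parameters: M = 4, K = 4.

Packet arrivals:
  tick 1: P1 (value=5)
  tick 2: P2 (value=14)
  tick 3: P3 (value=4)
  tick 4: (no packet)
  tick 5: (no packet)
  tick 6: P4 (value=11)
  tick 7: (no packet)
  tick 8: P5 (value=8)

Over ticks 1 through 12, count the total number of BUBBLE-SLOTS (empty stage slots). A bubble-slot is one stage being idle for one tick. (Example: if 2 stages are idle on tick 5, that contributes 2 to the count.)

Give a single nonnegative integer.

Answer: 28

Derivation:
Tick 1: [PARSE:P1(v=5,ok=F), VALIDATE:-, TRANSFORM:-, EMIT:-] out:-; bubbles=3
Tick 2: [PARSE:P2(v=14,ok=F), VALIDATE:P1(v=5,ok=F), TRANSFORM:-, EMIT:-] out:-; bubbles=2
Tick 3: [PARSE:P3(v=4,ok=F), VALIDATE:P2(v=14,ok=F), TRANSFORM:P1(v=0,ok=F), EMIT:-] out:-; bubbles=1
Tick 4: [PARSE:-, VALIDATE:P3(v=4,ok=F), TRANSFORM:P2(v=0,ok=F), EMIT:P1(v=0,ok=F)] out:-; bubbles=1
Tick 5: [PARSE:-, VALIDATE:-, TRANSFORM:P3(v=0,ok=F), EMIT:P2(v=0,ok=F)] out:P1(v=0); bubbles=2
Tick 6: [PARSE:P4(v=11,ok=F), VALIDATE:-, TRANSFORM:-, EMIT:P3(v=0,ok=F)] out:P2(v=0); bubbles=2
Tick 7: [PARSE:-, VALIDATE:P4(v=11,ok=T), TRANSFORM:-, EMIT:-] out:P3(v=0); bubbles=3
Tick 8: [PARSE:P5(v=8,ok=F), VALIDATE:-, TRANSFORM:P4(v=44,ok=T), EMIT:-] out:-; bubbles=2
Tick 9: [PARSE:-, VALIDATE:P5(v=8,ok=F), TRANSFORM:-, EMIT:P4(v=44,ok=T)] out:-; bubbles=2
Tick 10: [PARSE:-, VALIDATE:-, TRANSFORM:P5(v=0,ok=F), EMIT:-] out:P4(v=44); bubbles=3
Tick 11: [PARSE:-, VALIDATE:-, TRANSFORM:-, EMIT:P5(v=0,ok=F)] out:-; bubbles=3
Tick 12: [PARSE:-, VALIDATE:-, TRANSFORM:-, EMIT:-] out:P5(v=0); bubbles=4
Total bubble-slots: 28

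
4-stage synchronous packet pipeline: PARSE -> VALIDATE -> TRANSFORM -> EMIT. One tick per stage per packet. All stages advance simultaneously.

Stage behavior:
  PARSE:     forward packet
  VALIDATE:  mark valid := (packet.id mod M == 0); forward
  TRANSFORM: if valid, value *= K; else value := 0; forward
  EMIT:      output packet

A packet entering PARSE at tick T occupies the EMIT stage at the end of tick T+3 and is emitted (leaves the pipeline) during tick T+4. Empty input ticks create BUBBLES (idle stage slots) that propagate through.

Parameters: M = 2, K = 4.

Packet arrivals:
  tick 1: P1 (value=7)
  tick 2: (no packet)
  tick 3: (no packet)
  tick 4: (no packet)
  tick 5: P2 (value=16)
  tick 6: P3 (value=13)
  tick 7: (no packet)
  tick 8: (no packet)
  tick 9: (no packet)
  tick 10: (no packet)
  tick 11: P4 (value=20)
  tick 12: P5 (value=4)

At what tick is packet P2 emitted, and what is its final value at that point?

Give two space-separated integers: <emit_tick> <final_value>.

Answer: 9 64

Derivation:
Tick 1: [PARSE:P1(v=7,ok=F), VALIDATE:-, TRANSFORM:-, EMIT:-] out:-; in:P1
Tick 2: [PARSE:-, VALIDATE:P1(v=7,ok=F), TRANSFORM:-, EMIT:-] out:-; in:-
Tick 3: [PARSE:-, VALIDATE:-, TRANSFORM:P1(v=0,ok=F), EMIT:-] out:-; in:-
Tick 4: [PARSE:-, VALIDATE:-, TRANSFORM:-, EMIT:P1(v=0,ok=F)] out:-; in:-
Tick 5: [PARSE:P2(v=16,ok=F), VALIDATE:-, TRANSFORM:-, EMIT:-] out:P1(v=0); in:P2
Tick 6: [PARSE:P3(v=13,ok=F), VALIDATE:P2(v=16,ok=T), TRANSFORM:-, EMIT:-] out:-; in:P3
Tick 7: [PARSE:-, VALIDATE:P3(v=13,ok=F), TRANSFORM:P2(v=64,ok=T), EMIT:-] out:-; in:-
Tick 8: [PARSE:-, VALIDATE:-, TRANSFORM:P3(v=0,ok=F), EMIT:P2(v=64,ok=T)] out:-; in:-
Tick 9: [PARSE:-, VALIDATE:-, TRANSFORM:-, EMIT:P3(v=0,ok=F)] out:P2(v=64); in:-
Tick 10: [PARSE:-, VALIDATE:-, TRANSFORM:-, EMIT:-] out:P3(v=0); in:-
Tick 11: [PARSE:P4(v=20,ok=F), VALIDATE:-, TRANSFORM:-, EMIT:-] out:-; in:P4
Tick 12: [PARSE:P5(v=4,ok=F), VALIDATE:P4(v=20,ok=T), TRANSFORM:-, EMIT:-] out:-; in:P5
Tick 13: [PARSE:-, VALIDATE:P5(v=4,ok=F), TRANSFORM:P4(v=80,ok=T), EMIT:-] out:-; in:-
Tick 14: [PARSE:-, VALIDATE:-, TRANSFORM:P5(v=0,ok=F), EMIT:P4(v=80,ok=T)] out:-; in:-
Tick 15: [PARSE:-, VALIDATE:-, TRANSFORM:-, EMIT:P5(v=0,ok=F)] out:P4(v=80); in:-
Tick 16: [PARSE:-, VALIDATE:-, TRANSFORM:-, EMIT:-] out:P5(v=0); in:-
P2: arrives tick 5, valid=True (id=2, id%2=0), emit tick 9, final value 64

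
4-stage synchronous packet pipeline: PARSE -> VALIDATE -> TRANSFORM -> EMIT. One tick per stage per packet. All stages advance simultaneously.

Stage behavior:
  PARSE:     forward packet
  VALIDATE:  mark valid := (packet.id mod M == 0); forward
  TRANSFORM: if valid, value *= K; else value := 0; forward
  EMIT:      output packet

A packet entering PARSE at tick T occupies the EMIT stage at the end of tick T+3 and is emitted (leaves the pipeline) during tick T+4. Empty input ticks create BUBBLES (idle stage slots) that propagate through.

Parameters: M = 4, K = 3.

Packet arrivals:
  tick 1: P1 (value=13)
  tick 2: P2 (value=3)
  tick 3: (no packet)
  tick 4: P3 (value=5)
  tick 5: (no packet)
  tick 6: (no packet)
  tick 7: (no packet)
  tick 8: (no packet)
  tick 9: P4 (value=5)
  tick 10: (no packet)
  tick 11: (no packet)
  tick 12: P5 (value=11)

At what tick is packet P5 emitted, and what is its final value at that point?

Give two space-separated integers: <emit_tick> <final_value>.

Tick 1: [PARSE:P1(v=13,ok=F), VALIDATE:-, TRANSFORM:-, EMIT:-] out:-; in:P1
Tick 2: [PARSE:P2(v=3,ok=F), VALIDATE:P1(v=13,ok=F), TRANSFORM:-, EMIT:-] out:-; in:P2
Tick 3: [PARSE:-, VALIDATE:P2(v=3,ok=F), TRANSFORM:P1(v=0,ok=F), EMIT:-] out:-; in:-
Tick 4: [PARSE:P3(v=5,ok=F), VALIDATE:-, TRANSFORM:P2(v=0,ok=F), EMIT:P1(v=0,ok=F)] out:-; in:P3
Tick 5: [PARSE:-, VALIDATE:P3(v=5,ok=F), TRANSFORM:-, EMIT:P2(v=0,ok=F)] out:P1(v=0); in:-
Tick 6: [PARSE:-, VALIDATE:-, TRANSFORM:P3(v=0,ok=F), EMIT:-] out:P2(v=0); in:-
Tick 7: [PARSE:-, VALIDATE:-, TRANSFORM:-, EMIT:P3(v=0,ok=F)] out:-; in:-
Tick 8: [PARSE:-, VALIDATE:-, TRANSFORM:-, EMIT:-] out:P3(v=0); in:-
Tick 9: [PARSE:P4(v=5,ok=F), VALIDATE:-, TRANSFORM:-, EMIT:-] out:-; in:P4
Tick 10: [PARSE:-, VALIDATE:P4(v=5,ok=T), TRANSFORM:-, EMIT:-] out:-; in:-
Tick 11: [PARSE:-, VALIDATE:-, TRANSFORM:P4(v=15,ok=T), EMIT:-] out:-; in:-
Tick 12: [PARSE:P5(v=11,ok=F), VALIDATE:-, TRANSFORM:-, EMIT:P4(v=15,ok=T)] out:-; in:P5
Tick 13: [PARSE:-, VALIDATE:P5(v=11,ok=F), TRANSFORM:-, EMIT:-] out:P4(v=15); in:-
Tick 14: [PARSE:-, VALIDATE:-, TRANSFORM:P5(v=0,ok=F), EMIT:-] out:-; in:-
Tick 15: [PARSE:-, VALIDATE:-, TRANSFORM:-, EMIT:P5(v=0,ok=F)] out:-; in:-
Tick 16: [PARSE:-, VALIDATE:-, TRANSFORM:-, EMIT:-] out:P5(v=0); in:-
P5: arrives tick 12, valid=False (id=5, id%4=1), emit tick 16, final value 0

Answer: 16 0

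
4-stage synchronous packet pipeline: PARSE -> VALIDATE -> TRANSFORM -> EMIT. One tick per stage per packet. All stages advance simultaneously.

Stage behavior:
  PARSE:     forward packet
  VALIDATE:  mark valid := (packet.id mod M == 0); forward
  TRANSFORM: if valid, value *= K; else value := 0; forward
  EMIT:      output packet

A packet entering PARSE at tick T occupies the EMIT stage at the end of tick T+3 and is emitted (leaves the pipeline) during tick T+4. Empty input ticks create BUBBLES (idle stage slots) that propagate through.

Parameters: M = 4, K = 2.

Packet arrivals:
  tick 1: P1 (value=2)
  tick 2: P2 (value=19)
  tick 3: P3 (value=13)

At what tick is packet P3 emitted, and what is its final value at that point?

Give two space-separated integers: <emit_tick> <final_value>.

Tick 1: [PARSE:P1(v=2,ok=F), VALIDATE:-, TRANSFORM:-, EMIT:-] out:-; in:P1
Tick 2: [PARSE:P2(v=19,ok=F), VALIDATE:P1(v=2,ok=F), TRANSFORM:-, EMIT:-] out:-; in:P2
Tick 3: [PARSE:P3(v=13,ok=F), VALIDATE:P2(v=19,ok=F), TRANSFORM:P1(v=0,ok=F), EMIT:-] out:-; in:P3
Tick 4: [PARSE:-, VALIDATE:P3(v=13,ok=F), TRANSFORM:P2(v=0,ok=F), EMIT:P1(v=0,ok=F)] out:-; in:-
Tick 5: [PARSE:-, VALIDATE:-, TRANSFORM:P3(v=0,ok=F), EMIT:P2(v=0,ok=F)] out:P1(v=0); in:-
Tick 6: [PARSE:-, VALIDATE:-, TRANSFORM:-, EMIT:P3(v=0,ok=F)] out:P2(v=0); in:-
Tick 7: [PARSE:-, VALIDATE:-, TRANSFORM:-, EMIT:-] out:P3(v=0); in:-
P3: arrives tick 3, valid=False (id=3, id%4=3), emit tick 7, final value 0

Answer: 7 0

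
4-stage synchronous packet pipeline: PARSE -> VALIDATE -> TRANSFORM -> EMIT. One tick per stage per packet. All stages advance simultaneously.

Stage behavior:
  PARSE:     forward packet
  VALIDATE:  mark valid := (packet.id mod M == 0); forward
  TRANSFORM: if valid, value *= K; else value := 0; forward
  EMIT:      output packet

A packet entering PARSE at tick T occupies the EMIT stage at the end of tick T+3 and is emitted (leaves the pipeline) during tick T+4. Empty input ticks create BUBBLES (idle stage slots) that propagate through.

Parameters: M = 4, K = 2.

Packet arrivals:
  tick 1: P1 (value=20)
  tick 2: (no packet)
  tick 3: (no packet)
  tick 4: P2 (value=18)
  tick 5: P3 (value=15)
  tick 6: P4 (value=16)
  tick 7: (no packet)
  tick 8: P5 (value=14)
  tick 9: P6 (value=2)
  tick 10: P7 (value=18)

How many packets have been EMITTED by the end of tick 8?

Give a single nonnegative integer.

Answer: 2

Derivation:
Tick 1: [PARSE:P1(v=20,ok=F), VALIDATE:-, TRANSFORM:-, EMIT:-] out:-; in:P1
Tick 2: [PARSE:-, VALIDATE:P1(v=20,ok=F), TRANSFORM:-, EMIT:-] out:-; in:-
Tick 3: [PARSE:-, VALIDATE:-, TRANSFORM:P1(v=0,ok=F), EMIT:-] out:-; in:-
Tick 4: [PARSE:P2(v=18,ok=F), VALIDATE:-, TRANSFORM:-, EMIT:P1(v=0,ok=F)] out:-; in:P2
Tick 5: [PARSE:P3(v=15,ok=F), VALIDATE:P2(v=18,ok=F), TRANSFORM:-, EMIT:-] out:P1(v=0); in:P3
Tick 6: [PARSE:P4(v=16,ok=F), VALIDATE:P3(v=15,ok=F), TRANSFORM:P2(v=0,ok=F), EMIT:-] out:-; in:P4
Tick 7: [PARSE:-, VALIDATE:P4(v=16,ok=T), TRANSFORM:P3(v=0,ok=F), EMIT:P2(v=0,ok=F)] out:-; in:-
Tick 8: [PARSE:P5(v=14,ok=F), VALIDATE:-, TRANSFORM:P4(v=32,ok=T), EMIT:P3(v=0,ok=F)] out:P2(v=0); in:P5
Emitted by tick 8: ['P1', 'P2']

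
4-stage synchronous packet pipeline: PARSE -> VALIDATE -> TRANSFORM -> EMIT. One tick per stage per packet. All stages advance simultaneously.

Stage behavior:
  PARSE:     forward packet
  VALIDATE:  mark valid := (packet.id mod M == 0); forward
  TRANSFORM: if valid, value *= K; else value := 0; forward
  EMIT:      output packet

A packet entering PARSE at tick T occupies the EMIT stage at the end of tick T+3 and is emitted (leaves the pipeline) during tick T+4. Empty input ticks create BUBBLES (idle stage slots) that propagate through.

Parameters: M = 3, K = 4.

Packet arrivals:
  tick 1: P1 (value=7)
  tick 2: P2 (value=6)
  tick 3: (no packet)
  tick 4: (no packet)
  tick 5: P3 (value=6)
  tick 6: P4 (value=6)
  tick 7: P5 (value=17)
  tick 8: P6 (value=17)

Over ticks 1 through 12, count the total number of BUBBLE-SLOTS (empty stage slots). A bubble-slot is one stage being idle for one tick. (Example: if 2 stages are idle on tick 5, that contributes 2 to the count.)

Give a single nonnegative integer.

Tick 1: [PARSE:P1(v=7,ok=F), VALIDATE:-, TRANSFORM:-, EMIT:-] out:-; bubbles=3
Tick 2: [PARSE:P2(v=6,ok=F), VALIDATE:P1(v=7,ok=F), TRANSFORM:-, EMIT:-] out:-; bubbles=2
Tick 3: [PARSE:-, VALIDATE:P2(v=6,ok=F), TRANSFORM:P1(v=0,ok=F), EMIT:-] out:-; bubbles=2
Tick 4: [PARSE:-, VALIDATE:-, TRANSFORM:P2(v=0,ok=F), EMIT:P1(v=0,ok=F)] out:-; bubbles=2
Tick 5: [PARSE:P3(v=6,ok=F), VALIDATE:-, TRANSFORM:-, EMIT:P2(v=0,ok=F)] out:P1(v=0); bubbles=2
Tick 6: [PARSE:P4(v=6,ok=F), VALIDATE:P3(v=6,ok=T), TRANSFORM:-, EMIT:-] out:P2(v=0); bubbles=2
Tick 7: [PARSE:P5(v=17,ok=F), VALIDATE:P4(v=6,ok=F), TRANSFORM:P3(v=24,ok=T), EMIT:-] out:-; bubbles=1
Tick 8: [PARSE:P6(v=17,ok=F), VALIDATE:P5(v=17,ok=F), TRANSFORM:P4(v=0,ok=F), EMIT:P3(v=24,ok=T)] out:-; bubbles=0
Tick 9: [PARSE:-, VALIDATE:P6(v=17,ok=T), TRANSFORM:P5(v=0,ok=F), EMIT:P4(v=0,ok=F)] out:P3(v=24); bubbles=1
Tick 10: [PARSE:-, VALIDATE:-, TRANSFORM:P6(v=68,ok=T), EMIT:P5(v=0,ok=F)] out:P4(v=0); bubbles=2
Tick 11: [PARSE:-, VALIDATE:-, TRANSFORM:-, EMIT:P6(v=68,ok=T)] out:P5(v=0); bubbles=3
Tick 12: [PARSE:-, VALIDATE:-, TRANSFORM:-, EMIT:-] out:P6(v=68); bubbles=4
Total bubble-slots: 24

Answer: 24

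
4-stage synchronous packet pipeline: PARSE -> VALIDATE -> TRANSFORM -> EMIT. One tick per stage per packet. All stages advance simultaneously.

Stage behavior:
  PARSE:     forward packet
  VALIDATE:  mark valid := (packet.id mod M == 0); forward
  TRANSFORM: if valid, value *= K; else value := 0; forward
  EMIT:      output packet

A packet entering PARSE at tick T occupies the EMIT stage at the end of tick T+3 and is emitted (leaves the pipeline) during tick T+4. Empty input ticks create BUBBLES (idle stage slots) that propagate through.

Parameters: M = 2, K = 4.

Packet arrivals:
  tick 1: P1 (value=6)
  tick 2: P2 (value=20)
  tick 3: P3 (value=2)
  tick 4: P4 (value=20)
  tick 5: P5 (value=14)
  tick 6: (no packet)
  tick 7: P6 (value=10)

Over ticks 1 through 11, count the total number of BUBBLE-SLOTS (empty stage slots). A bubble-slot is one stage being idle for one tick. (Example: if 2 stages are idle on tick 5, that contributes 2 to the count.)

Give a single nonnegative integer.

Tick 1: [PARSE:P1(v=6,ok=F), VALIDATE:-, TRANSFORM:-, EMIT:-] out:-; bubbles=3
Tick 2: [PARSE:P2(v=20,ok=F), VALIDATE:P1(v=6,ok=F), TRANSFORM:-, EMIT:-] out:-; bubbles=2
Tick 3: [PARSE:P3(v=2,ok=F), VALIDATE:P2(v=20,ok=T), TRANSFORM:P1(v=0,ok=F), EMIT:-] out:-; bubbles=1
Tick 4: [PARSE:P4(v=20,ok=F), VALIDATE:P3(v=2,ok=F), TRANSFORM:P2(v=80,ok=T), EMIT:P1(v=0,ok=F)] out:-; bubbles=0
Tick 5: [PARSE:P5(v=14,ok=F), VALIDATE:P4(v=20,ok=T), TRANSFORM:P3(v=0,ok=F), EMIT:P2(v=80,ok=T)] out:P1(v=0); bubbles=0
Tick 6: [PARSE:-, VALIDATE:P5(v=14,ok=F), TRANSFORM:P4(v=80,ok=T), EMIT:P3(v=0,ok=F)] out:P2(v=80); bubbles=1
Tick 7: [PARSE:P6(v=10,ok=F), VALIDATE:-, TRANSFORM:P5(v=0,ok=F), EMIT:P4(v=80,ok=T)] out:P3(v=0); bubbles=1
Tick 8: [PARSE:-, VALIDATE:P6(v=10,ok=T), TRANSFORM:-, EMIT:P5(v=0,ok=F)] out:P4(v=80); bubbles=2
Tick 9: [PARSE:-, VALIDATE:-, TRANSFORM:P6(v=40,ok=T), EMIT:-] out:P5(v=0); bubbles=3
Tick 10: [PARSE:-, VALIDATE:-, TRANSFORM:-, EMIT:P6(v=40,ok=T)] out:-; bubbles=3
Tick 11: [PARSE:-, VALIDATE:-, TRANSFORM:-, EMIT:-] out:P6(v=40); bubbles=4
Total bubble-slots: 20

Answer: 20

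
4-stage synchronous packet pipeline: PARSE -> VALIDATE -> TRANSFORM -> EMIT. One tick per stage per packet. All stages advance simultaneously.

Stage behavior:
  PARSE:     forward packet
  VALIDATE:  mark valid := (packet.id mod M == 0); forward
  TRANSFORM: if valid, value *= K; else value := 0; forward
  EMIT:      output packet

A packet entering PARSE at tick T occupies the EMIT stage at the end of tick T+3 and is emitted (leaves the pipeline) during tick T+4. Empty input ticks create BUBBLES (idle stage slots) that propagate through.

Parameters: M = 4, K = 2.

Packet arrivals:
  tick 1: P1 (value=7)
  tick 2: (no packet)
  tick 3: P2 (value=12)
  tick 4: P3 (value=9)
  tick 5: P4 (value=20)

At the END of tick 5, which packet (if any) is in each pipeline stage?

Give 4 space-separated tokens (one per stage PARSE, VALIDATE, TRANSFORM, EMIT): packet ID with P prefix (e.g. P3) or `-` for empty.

Tick 1: [PARSE:P1(v=7,ok=F), VALIDATE:-, TRANSFORM:-, EMIT:-] out:-; in:P1
Tick 2: [PARSE:-, VALIDATE:P1(v=7,ok=F), TRANSFORM:-, EMIT:-] out:-; in:-
Tick 3: [PARSE:P2(v=12,ok=F), VALIDATE:-, TRANSFORM:P1(v=0,ok=F), EMIT:-] out:-; in:P2
Tick 4: [PARSE:P3(v=9,ok=F), VALIDATE:P2(v=12,ok=F), TRANSFORM:-, EMIT:P1(v=0,ok=F)] out:-; in:P3
Tick 5: [PARSE:P4(v=20,ok=F), VALIDATE:P3(v=9,ok=F), TRANSFORM:P2(v=0,ok=F), EMIT:-] out:P1(v=0); in:P4
At end of tick 5: ['P4', 'P3', 'P2', '-']

Answer: P4 P3 P2 -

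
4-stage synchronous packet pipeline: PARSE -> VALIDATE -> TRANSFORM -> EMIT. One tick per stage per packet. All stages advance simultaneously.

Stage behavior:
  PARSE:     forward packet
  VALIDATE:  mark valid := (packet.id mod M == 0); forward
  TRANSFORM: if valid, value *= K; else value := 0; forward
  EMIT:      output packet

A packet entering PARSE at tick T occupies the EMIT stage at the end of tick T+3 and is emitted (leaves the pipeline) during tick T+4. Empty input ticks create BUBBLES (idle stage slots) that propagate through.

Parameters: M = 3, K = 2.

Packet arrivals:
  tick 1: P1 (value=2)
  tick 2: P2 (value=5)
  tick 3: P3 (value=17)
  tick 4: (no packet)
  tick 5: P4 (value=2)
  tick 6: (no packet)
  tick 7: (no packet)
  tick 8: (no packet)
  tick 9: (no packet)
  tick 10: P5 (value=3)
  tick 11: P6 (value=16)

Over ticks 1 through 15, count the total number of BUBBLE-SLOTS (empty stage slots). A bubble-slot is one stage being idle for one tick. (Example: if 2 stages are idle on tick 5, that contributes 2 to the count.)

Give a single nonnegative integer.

Tick 1: [PARSE:P1(v=2,ok=F), VALIDATE:-, TRANSFORM:-, EMIT:-] out:-; bubbles=3
Tick 2: [PARSE:P2(v=5,ok=F), VALIDATE:P1(v=2,ok=F), TRANSFORM:-, EMIT:-] out:-; bubbles=2
Tick 3: [PARSE:P3(v=17,ok=F), VALIDATE:P2(v=5,ok=F), TRANSFORM:P1(v=0,ok=F), EMIT:-] out:-; bubbles=1
Tick 4: [PARSE:-, VALIDATE:P3(v=17,ok=T), TRANSFORM:P2(v=0,ok=F), EMIT:P1(v=0,ok=F)] out:-; bubbles=1
Tick 5: [PARSE:P4(v=2,ok=F), VALIDATE:-, TRANSFORM:P3(v=34,ok=T), EMIT:P2(v=0,ok=F)] out:P1(v=0); bubbles=1
Tick 6: [PARSE:-, VALIDATE:P4(v=2,ok=F), TRANSFORM:-, EMIT:P3(v=34,ok=T)] out:P2(v=0); bubbles=2
Tick 7: [PARSE:-, VALIDATE:-, TRANSFORM:P4(v=0,ok=F), EMIT:-] out:P3(v=34); bubbles=3
Tick 8: [PARSE:-, VALIDATE:-, TRANSFORM:-, EMIT:P4(v=0,ok=F)] out:-; bubbles=3
Tick 9: [PARSE:-, VALIDATE:-, TRANSFORM:-, EMIT:-] out:P4(v=0); bubbles=4
Tick 10: [PARSE:P5(v=3,ok=F), VALIDATE:-, TRANSFORM:-, EMIT:-] out:-; bubbles=3
Tick 11: [PARSE:P6(v=16,ok=F), VALIDATE:P5(v=3,ok=F), TRANSFORM:-, EMIT:-] out:-; bubbles=2
Tick 12: [PARSE:-, VALIDATE:P6(v=16,ok=T), TRANSFORM:P5(v=0,ok=F), EMIT:-] out:-; bubbles=2
Tick 13: [PARSE:-, VALIDATE:-, TRANSFORM:P6(v=32,ok=T), EMIT:P5(v=0,ok=F)] out:-; bubbles=2
Tick 14: [PARSE:-, VALIDATE:-, TRANSFORM:-, EMIT:P6(v=32,ok=T)] out:P5(v=0); bubbles=3
Tick 15: [PARSE:-, VALIDATE:-, TRANSFORM:-, EMIT:-] out:P6(v=32); bubbles=4
Total bubble-slots: 36

Answer: 36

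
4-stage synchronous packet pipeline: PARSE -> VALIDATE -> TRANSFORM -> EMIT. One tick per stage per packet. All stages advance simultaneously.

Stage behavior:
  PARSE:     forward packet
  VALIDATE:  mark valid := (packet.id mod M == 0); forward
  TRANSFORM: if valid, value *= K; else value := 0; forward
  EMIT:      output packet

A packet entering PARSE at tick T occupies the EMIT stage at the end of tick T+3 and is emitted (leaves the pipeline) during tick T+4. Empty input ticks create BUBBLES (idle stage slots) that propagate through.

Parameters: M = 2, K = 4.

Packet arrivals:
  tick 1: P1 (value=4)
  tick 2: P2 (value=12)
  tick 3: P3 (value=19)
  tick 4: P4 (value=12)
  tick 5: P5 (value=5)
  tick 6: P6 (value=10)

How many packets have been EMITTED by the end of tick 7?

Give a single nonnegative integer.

Tick 1: [PARSE:P1(v=4,ok=F), VALIDATE:-, TRANSFORM:-, EMIT:-] out:-; in:P1
Tick 2: [PARSE:P2(v=12,ok=F), VALIDATE:P1(v=4,ok=F), TRANSFORM:-, EMIT:-] out:-; in:P2
Tick 3: [PARSE:P3(v=19,ok=F), VALIDATE:P2(v=12,ok=T), TRANSFORM:P1(v=0,ok=F), EMIT:-] out:-; in:P3
Tick 4: [PARSE:P4(v=12,ok=F), VALIDATE:P3(v=19,ok=F), TRANSFORM:P2(v=48,ok=T), EMIT:P1(v=0,ok=F)] out:-; in:P4
Tick 5: [PARSE:P5(v=5,ok=F), VALIDATE:P4(v=12,ok=T), TRANSFORM:P3(v=0,ok=F), EMIT:P2(v=48,ok=T)] out:P1(v=0); in:P5
Tick 6: [PARSE:P6(v=10,ok=F), VALIDATE:P5(v=5,ok=F), TRANSFORM:P4(v=48,ok=T), EMIT:P3(v=0,ok=F)] out:P2(v=48); in:P6
Tick 7: [PARSE:-, VALIDATE:P6(v=10,ok=T), TRANSFORM:P5(v=0,ok=F), EMIT:P4(v=48,ok=T)] out:P3(v=0); in:-
Emitted by tick 7: ['P1', 'P2', 'P3']

Answer: 3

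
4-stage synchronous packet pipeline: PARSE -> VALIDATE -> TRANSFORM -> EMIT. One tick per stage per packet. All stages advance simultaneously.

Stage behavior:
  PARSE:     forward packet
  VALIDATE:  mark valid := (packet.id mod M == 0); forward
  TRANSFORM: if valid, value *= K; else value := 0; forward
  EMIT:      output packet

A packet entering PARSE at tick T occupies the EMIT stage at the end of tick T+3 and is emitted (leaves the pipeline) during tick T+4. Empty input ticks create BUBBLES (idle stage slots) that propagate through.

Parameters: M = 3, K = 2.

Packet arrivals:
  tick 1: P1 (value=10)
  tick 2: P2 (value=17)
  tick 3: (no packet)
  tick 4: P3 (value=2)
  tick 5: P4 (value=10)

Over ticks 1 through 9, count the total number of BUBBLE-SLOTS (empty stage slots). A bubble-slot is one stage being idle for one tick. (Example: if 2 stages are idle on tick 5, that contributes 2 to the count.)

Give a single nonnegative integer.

Tick 1: [PARSE:P1(v=10,ok=F), VALIDATE:-, TRANSFORM:-, EMIT:-] out:-; bubbles=3
Tick 2: [PARSE:P2(v=17,ok=F), VALIDATE:P1(v=10,ok=F), TRANSFORM:-, EMIT:-] out:-; bubbles=2
Tick 3: [PARSE:-, VALIDATE:P2(v=17,ok=F), TRANSFORM:P1(v=0,ok=F), EMIT:-] out:-; bubbles=2
Tick 4: [PARSE:P3(v=2,ok=F), VALIDATE:-, TRANSFORM:P2(v=0,ok=F), EMIT:P1(v=0,ok=F)] out:-; bubbles=1
Tick 5: [PARSE:P4(v=10,ok=F), VALIDATE:P3(v=2,ok=T), TRANSFORM:-, EMIT:P2(v=0,ok=F)] out:P1(v=0); bubbles=1
Tick 6: [PARSE:-, VALIDATE:P4(v=10,ok=F), TRANSFORM:P3(v=4,ok=T), EMIT:-] out:P2(v=0); bubbles=2
Tick 7: [PARSE:-, VALIDATE:-, TRANSFORM:P4(v=0,ok=F), EMIT:P3(v=4,ok=T)] out:-; bubbles=2
Tick 8: [PARSE:-, VALIDATE:-, TRANSFORM:-, EMIT:P4(v=0,ok=F)] out:P3(v=4); bubbles=3
Tick 9: [PARSE:-, VALIDATE:-, TRANSFORM:-, EMIT:-] out:P4(v=0); bubbles=4
Total bubble-slots: 20

Answer: 20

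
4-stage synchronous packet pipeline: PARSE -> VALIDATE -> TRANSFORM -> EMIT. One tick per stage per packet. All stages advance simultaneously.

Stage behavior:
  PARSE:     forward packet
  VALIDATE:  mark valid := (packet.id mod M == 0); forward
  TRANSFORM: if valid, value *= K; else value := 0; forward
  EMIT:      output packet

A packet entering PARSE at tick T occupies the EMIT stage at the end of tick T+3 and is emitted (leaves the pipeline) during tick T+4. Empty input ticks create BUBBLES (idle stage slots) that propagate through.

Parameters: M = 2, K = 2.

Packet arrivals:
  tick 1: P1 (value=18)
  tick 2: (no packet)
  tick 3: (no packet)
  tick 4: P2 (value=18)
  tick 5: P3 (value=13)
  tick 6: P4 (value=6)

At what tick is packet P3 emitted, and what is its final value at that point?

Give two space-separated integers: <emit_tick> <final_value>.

Tick 1: [PARSE:P1(v=18,ok=F), VALIDATE:-, TRANSFORM:-, EMIT:-] out:-; in:P1
Tick 2: [PARSE:-, VALIDATE:P1(v=18,ok=F), TRANSFORM:-, EMIT:-] out:-; in:-
Tick 3: [PARSE:-, VALIDATE:-, TRANSFORM:P1(v=0,ok=F), EMIT:-] out:-; in:-
Tick 4: [PARSE:P2(v=18,ok=F), VALIDATE:-, TRANSFORM:-, EMIT:P1(v=0,ok=F)] out:-; in:P2
Tick 5: [PARSE:P3(v=13,ok=F), VALIDATE:P2(v=18,ok=T), TRANSFORM:-, EMIT:-] out:P1(v=0); in:P3
Tick 6: [PARSE:P4(v=6,ok=F), VALIDATE:P3(v=13,ok=F), TRANSFORM:P2(v=36,ok=T), EMIT:-] out:-; in:P4
Tick 7: [PARSE:-, VALIDATE:P4(v=6,ok=T), TRANSFORM:P3(v=0,ok=F), EMIT:P2(v=36,ok=T)] out:-; in:-
Tick 8: [PARSE:-, VALIDATE:-, TRANSFORM:P4(v=12,ok=T), EMIT:P3(v=0,ok=F)] out:P2(v=36); in:-
Tick 9: [PARSE:-, VALIDATE:-, TRANSFORM:-, EMIT:P4(v=12,ok=T)] out:P3(v=0); in:-
Tick 10: [PARSE:-, VALIDATE:-, TRANSFORM:-, EMIT:-] out:P4(v=12); in:-
P3: arrives tick 5, valid=False (id=3, id%2=1), emit tick 9, final value 0

Answer: 9 0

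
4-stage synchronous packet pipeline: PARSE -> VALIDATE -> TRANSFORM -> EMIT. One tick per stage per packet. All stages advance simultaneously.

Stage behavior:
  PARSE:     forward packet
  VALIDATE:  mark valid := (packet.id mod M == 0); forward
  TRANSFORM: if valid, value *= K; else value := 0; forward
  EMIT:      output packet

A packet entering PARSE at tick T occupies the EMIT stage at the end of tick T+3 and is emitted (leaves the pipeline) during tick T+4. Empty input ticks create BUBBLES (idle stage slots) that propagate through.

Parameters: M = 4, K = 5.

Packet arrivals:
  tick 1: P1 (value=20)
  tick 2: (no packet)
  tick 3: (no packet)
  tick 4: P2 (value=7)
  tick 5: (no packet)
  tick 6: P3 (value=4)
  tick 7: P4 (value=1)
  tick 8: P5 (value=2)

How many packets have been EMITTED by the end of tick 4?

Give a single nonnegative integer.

Tick 1: [PARSE:P1(v=20,ok=F), VALIDATE:-, TRANSFORM:-, EMIT:-] out:-; in:P1
Tick 2: [PARSE:-, VALIDATE:P1(v=20,ok=F), TRANSFORM:-, EMIT:-] out:-; in:-
Tick 3: [PARSE:-, VALIDATE:-, TRANSFORM:P1(v=0,ok=F), EMIT:-] out:-; in:-
Tick 4: [PARSE:P2(v=7,ok=F), VALIDATE:-, TRANSFORM:-, EMIT:P1(v=0,ok=F)] out:-; in:P2
Emitted by tick 4: []

Answer: 0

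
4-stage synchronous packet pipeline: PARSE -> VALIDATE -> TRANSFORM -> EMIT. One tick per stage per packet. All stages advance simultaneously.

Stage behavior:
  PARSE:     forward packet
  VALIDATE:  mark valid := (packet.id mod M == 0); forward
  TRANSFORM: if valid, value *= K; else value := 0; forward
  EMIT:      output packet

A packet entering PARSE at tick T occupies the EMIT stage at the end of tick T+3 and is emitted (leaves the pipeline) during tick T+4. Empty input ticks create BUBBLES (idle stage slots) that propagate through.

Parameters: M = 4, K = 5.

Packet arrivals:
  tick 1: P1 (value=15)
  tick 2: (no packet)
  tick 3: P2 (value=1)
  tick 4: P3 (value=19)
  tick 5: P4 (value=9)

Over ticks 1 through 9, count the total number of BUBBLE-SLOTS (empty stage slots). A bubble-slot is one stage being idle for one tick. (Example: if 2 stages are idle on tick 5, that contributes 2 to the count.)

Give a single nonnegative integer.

Answer: 20

Derivation:
Tick 1: [PARSE:P1(v=15,ok=F), VALIDATE:-, TRANSFORM:-, EMIT:-] out:-; bubbles=3
Tick 2: [PARSE:-, VALIDATE:P1(v=15,ok=F), TRANSFORM:-, EMIT:-] out:-; bubbles=3
Tick 3: [PARSE:P2(v=1,ok=F), VALIDATE:-, TRANSFORM:P1(v=0,ok=F), EMIT:-] out:-; bubbles=2
Tick 4: [PARSE:P3(v=19,ok=F), VALIDATE:P2(v=1,ok=F), TRANSFORM:-, EMIT:P1(v=0,ok=F)] out:-; bubbles=1
Tick 5: [PARSE:P4(v=9,ok=F), VALIDATE:P3(v=19,ok=F), TRANSFORM:P2(v=0,ok=F), EMIT:-] out:P1(v=0); bubbles=1
Tick 6: [PARSE:-, VALIDATE:P4(v=9,ok=T), TRANSFORM:P3(v=0,ok=F), EMIT:P2(v=0,ok=F)] out:-; bubbles=1
Tick 7: [PARSE:-, VALIDATE:-, TRANSFORM:P4(v=45,ok=T), EMIT:P3(v=0,ok=F)] out:P2(v=0); bubbles=2
Tick 8: [PARSE:-, VALIDATE:-, TRANSFORM:-, EMIT:P4(v=45,ok=T)] out:P3(v=0); bubbles=3
Tick 9: [PARSE:-, VALIDATE:-, TRANSFORM:-, EMIT:-] out:P4(v=45); bubbles=4
Total bubble-slots: 20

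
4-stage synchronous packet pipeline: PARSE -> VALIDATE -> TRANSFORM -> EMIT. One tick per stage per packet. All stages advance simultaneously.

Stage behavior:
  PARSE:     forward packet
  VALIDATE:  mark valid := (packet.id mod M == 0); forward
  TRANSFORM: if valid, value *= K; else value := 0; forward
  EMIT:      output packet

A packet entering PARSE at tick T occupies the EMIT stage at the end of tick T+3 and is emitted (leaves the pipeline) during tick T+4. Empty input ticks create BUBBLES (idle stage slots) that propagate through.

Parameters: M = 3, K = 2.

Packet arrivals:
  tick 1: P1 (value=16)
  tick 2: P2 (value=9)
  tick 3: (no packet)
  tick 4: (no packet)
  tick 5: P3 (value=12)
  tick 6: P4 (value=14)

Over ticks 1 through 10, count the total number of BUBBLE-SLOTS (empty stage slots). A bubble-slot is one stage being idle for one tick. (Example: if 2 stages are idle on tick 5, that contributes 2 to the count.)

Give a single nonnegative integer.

Tick 1: [PARSE:P1(v=16,ok=F), VALIDATE:-, TRANSFORM:-, EMIT:-] out:-; bubbles=3
Tick 2: [PARSE:P2(v=9,ok=F), VALIDATE:P1(v=16,ok=F), TRANSFORM:-, EMIT:-] out:-; bubbles=2
Tick 3: [PARSE:-, VALIDATE:P2(v=9,ok=F), TRANSFORM:P1(v=0,ok=F), EMIT:-] out:-; bubbles=2
Tick 4: [PARSE:-, VALIDATE:-, TRANSFORM:P2(v=0,ok=F), EMIT:P1(v=0,ok=F)] out:-; bubbles=2
Tick 5: [PARSE:P3(v=12,ok=F), VALIDATE:-, TRANSFORM:-, EMIT:P2(v=0,ok=F)] out:P1(v=0); bubbles=2
Tick 6: [PARSE:P4(v=14,ok=F), VALIDATE:P3(v=12,ok=T), TRANSFORM:-, EMIT:-] out:P2(v=0); bubbles=2
Tick 7: [PARSE:-, VALIDATE:P4(v=14,ok=F), TRANSFORM:P3(v=24,ok=T), EMIT:-] out:-; bubbles=2
Tick 8: [PARSE:-, VALIDATE:-, TRANSFORM:P4(v=0,ok=F), EMIT:P3(v=24,ok=T)] out:-; bubbles=2
Tick 9: [PARSE:-, VALIDATE:-, TRANSFORM:-, EMIT:P4(v=0,ok=F)] out:P3(v=24); bubbles=3
Tick 10: [PARSE:-, VALIDATE:-, TRANSFORM:-, EMIT:-] out:P4(v=0); bubbles=4
Total bubble-slots: 24

Answer: 24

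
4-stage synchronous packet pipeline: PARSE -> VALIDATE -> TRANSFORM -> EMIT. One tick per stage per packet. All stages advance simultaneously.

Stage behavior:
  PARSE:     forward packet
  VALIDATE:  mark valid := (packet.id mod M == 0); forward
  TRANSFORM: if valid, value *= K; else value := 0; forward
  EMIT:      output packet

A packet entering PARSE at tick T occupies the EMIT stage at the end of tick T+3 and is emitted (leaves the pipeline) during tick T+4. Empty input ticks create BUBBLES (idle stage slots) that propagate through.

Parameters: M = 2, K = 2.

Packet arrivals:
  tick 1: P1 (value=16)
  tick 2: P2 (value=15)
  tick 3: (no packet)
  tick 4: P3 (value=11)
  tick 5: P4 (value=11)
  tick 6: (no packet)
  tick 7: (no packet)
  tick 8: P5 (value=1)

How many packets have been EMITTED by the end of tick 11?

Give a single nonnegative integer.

Tick 1: [PARSE:P1(v=16,ok=F), VALIDATE:-, TRANSFORM:-, EMIT:-] out:-; in:P1
Tick 2: [PARSE:P2(v=15,ok=F), VALIDATE:P1(v=16,ok=F), TRANSFORM:-, EMIT:-] out:-; in:P2
Tick 3: [PARSE:-, VALIDATE:P2(v=15,ok=T), TRANSFORM:P1(v=0,ok=F), EMIT:-] out:-; in:-
Tick 4: [PARSE:P3(v=11,ok=F), VALIDATE:-, TRANSFORM:P2(v=30,ok=T), EMIT:P1(v=0,ok=F)] out:-; in:P3
Tick 5: [PARSE:P4(v=11,ok=F), VALIDATE:P3(v=11,ok=F), TRANSFORM:-, EMIT:P2(v=30,ok=T)] out:P1(v=0); in:P4
Tick 6: [PARSE:-, VALIDATE:P4(v=11,ok=T), TRANSFORM:P3(v=0,ok=F), EMIT:-] out:P2(v=30); in:-
Tick 7: [PARSE:-, VALIDATE:-, TRANSFORM:P4(v=22,ok=T), EMIT:P3(v=0,ok=F)] out:-; in:-
Tick 8: [PARSE:P5(v=1,ok=F), VALIDATE:-, TRANSFORM:-, EMIT:P4(v=22,ok=T)] out:P3(v=0); in:P5
Tick 9: [PARSE:-, VALIDATE:P5(v=1,ok=F), TRANSFORM:-, EMIT:-] out:P4(v=22); in:-
Tick 10: [PARSE:-, VALIDATE:-, TRANSFORM:P5(v=0,ok=F), EMIT:-] out:-; in:-
Tick 11: [PARSE:-, VALIDATE:-, TRANSFORM:-, EMIT:P5(v=0,ok=F)] out:-; in:-
Emitted by tick 11: ['P1', 'P2', 'P3', 'P4']

Answer: 4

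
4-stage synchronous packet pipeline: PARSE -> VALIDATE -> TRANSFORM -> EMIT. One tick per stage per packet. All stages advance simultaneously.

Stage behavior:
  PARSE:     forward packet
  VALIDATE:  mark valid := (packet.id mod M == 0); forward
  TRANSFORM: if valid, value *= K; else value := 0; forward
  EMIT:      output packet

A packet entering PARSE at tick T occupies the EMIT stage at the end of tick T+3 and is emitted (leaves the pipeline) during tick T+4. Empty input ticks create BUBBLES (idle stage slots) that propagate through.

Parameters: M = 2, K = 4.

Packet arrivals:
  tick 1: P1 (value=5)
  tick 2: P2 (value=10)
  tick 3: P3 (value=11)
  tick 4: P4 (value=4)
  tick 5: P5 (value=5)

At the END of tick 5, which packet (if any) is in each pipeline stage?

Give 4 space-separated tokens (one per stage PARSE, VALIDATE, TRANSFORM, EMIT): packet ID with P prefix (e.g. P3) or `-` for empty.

Answer: P5 P4 P3 P2

Derivation:
Tick 1: [PARSE:P1(v=5,ok=F), VALIDATE:-, TRANSFORM:-, EMIT:-] out:-; in:P1
Tick 2: [PARSE:P2(v=10,ok=F), VALIDATE:P1(v=5,ok=F), TRANSFORM:-, EMIT:-] out:-; in:P2
Tick 3: [PARSE:P3(v=11,ok=F), VALIDATE:P2(v=10,ok=T), TRANSFORM:P1(v=0,ok=F), EMIT:-] out:-; in:P3
Tick 4: [PARSE:P4(v=4,ok=F), VALIDATE:P3(v=11,ok=F), TRANSFORM:P2(v=40,ok=T), EMIT:P1(v=0,ok=F)] out:-; in:P4
Tick 5: [PARSE:P5(v=5,ok=F), VALIDATE:P4(v=4,ok=T), TRANSFORM:P3(v=0,ok=F), EMIT:P2(v=40,ok=T)] out:P1(v=0); in:P5
At end of tick 5: ['P5', 'P4', 'P3', 'P2']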